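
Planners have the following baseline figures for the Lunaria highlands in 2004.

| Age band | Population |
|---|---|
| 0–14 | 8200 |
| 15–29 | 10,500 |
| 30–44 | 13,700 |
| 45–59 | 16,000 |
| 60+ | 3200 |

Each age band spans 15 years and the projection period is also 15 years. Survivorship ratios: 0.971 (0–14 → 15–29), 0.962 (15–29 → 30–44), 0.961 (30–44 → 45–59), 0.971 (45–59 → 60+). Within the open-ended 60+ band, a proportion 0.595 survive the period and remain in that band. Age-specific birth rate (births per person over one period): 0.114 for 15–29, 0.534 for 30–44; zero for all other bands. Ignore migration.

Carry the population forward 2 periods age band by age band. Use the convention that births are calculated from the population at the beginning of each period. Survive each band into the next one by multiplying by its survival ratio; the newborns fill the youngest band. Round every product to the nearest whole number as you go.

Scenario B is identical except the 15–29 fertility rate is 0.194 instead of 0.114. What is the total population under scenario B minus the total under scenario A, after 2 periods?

1453

Call the groups 1 to 5, youngest first.
Period 1.
Births: 10500 × 0.114 = 1197, 13700 × 0.534 = 7316 ⇒ total 8513
Group 2: 8200 × 0.971 = 7962
Group 3: 10500 × 0.962 = 10101
Group 4: 13700 × 0.961 = 13166
Group 5: 16000 × 0.971 + 3200 × 0.595 = 15536 + 1904 = 17440
Population now: 0–14=8513, 15–29=7962, 30–44=10101, 45–59=13166, 60+=17440
Period 2.
Births: 7962 × 0.114 = 908, 10101 × 0.534 = 5394 ⇒ total 6302
Group 2: 8513 × 0.971 = 8266
Group 3: 7962 × 0.962 = 7659
Group 4: 10101 × 0.961 = 9707
Group 5: 13166 × 0.971 + 17440 × 0.595 = 12784 + 10377 = 23161
Population now: 0–14=6302, 15–29=8266, 30–44=7659, 45–59=9707, 60+=23161
Scenario A total after 2 periods: 55095
Scenario B projection —
Period 1.
Births: 10500 × 0.194 = 2037, 13700 × 0.534 = 7316 ⇒ total 9353
Group 2: 8200 × 0.971 = 7962
Group 3: 10500 × 0.962 = 10101
Group 4: 13700 × 0.961 = 13166
Group 5: 16000 × 0.971 + 3200 × 0.595 = 15536 + 1904 = 17440
Population now: 0–14=9353, 15–29=7962, 30–44=10101, 45–59=13166, 60+=17440
Period 2.
Births: 7962 × 0.194 = 1545, 10101 × 0.534 = 5394 ⇒ total 6939
Group 2: 9353 × 0.971 = 9082
Group 3: 7962 × 0.962 = 7659
Group 4: 10101 × 0.961 = 9707
Group 5: 13166 × 0.971 + 17440 × 0.595 = 12784 + 10377 = 23161
Population now: 0–14=6939, 15–29=9082, 30–44=7659, 45–59=9707, 60+=23161
Scenario B total after 2 periods: 56548
Difference B − A = 56548 − 55095 = 1453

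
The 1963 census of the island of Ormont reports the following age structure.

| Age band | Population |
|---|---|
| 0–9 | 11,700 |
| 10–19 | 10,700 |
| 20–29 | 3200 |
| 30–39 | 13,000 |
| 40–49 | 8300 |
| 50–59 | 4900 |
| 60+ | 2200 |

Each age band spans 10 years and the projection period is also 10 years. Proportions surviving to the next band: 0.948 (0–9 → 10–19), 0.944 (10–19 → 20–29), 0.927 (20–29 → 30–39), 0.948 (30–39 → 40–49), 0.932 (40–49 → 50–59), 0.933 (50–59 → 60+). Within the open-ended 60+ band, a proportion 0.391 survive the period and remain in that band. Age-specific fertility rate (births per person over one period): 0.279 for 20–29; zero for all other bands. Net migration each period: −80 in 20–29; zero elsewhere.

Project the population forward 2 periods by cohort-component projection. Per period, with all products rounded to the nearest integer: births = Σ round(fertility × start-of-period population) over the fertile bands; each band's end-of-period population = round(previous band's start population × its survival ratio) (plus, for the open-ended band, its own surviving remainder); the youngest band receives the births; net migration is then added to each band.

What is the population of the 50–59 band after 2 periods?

(Groups numbered youngest = 1 to oldest = 7.)
[period 1]
Births: 3200 * 0.279 = 893
Group 2: 11700 * 0.948 = 11092
Group 3: 10700 * 0.944 = 10101
Group 4: 3200 * 0.927 = 2966
Group 5: 13000 * 0.948 = 12324
Group 6: 8300 * 0.932 = 7736
Group 7: 4900 * 0.933 + 2200 * 0.391 = 4572 + 860 = 5432
Net migration: Group 3 − 80 → 10021
End of period: [893, 11092, 10021, 2966, 12324, 7736, 5432]
[period 2]
Births: 10021 * 0.279 = 2796
Group 2: 893 * 0.948 = 847
Group 3: 11092 * 0.944 = 10471
Group 4: 10021 * 0.927 = 9289
Group 5: 2966 * 0.948 = 2812
Group 6: 12324 * 0.932 = 11486
Group 7: 7736 * 0.933 + 5432 * 0.391 = 7218 + 2124 = 9342
Net migration: Group 3 − 80 → 10391
End of period: [2796, 847, 10391, 9289, 2812, 11486, 9342]

11486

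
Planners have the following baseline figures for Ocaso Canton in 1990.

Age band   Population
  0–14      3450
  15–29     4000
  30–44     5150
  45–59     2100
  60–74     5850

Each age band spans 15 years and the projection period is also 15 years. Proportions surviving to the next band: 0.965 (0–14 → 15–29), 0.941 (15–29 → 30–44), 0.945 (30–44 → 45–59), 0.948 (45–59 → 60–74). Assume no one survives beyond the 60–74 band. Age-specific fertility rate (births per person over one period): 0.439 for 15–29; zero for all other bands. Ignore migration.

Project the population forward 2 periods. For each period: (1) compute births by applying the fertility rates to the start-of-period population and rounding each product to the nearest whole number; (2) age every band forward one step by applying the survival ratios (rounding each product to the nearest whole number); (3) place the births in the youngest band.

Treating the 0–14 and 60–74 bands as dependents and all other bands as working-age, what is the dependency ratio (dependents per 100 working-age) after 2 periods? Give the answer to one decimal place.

Let band 1 be 0–14 through band 5 = 60–74.
Period 1:
Births: 4000 * 0.439 = 1756
Band 2: 3450 * 0.965 = 3329
Band 3: 4000 * 0.941 = 3764
Band 4: 5150 * 0.945 = 4867
Band 5: 2100 * 0.948 = 1991
→ [1756, 3329, 3764, 4867, 1991]
Period 2:
Births: 3329 * 0.439 = 1461
Band 2: 1756 * 0.965 = 1695
Band 3: 3329 * 0.941 = 3133
Band 4: 3764 * 0.945 = 3557
Band 5: 4867 * 0.948 = 4614
→ [1461, 1695, 3133, 3557, 4614]
Dependents (band 0–14 + band 60–74) = 1461 + 4614 = 6075; working-age = 8385; ratio = 6075/8385 × 100 = 72.5

72.5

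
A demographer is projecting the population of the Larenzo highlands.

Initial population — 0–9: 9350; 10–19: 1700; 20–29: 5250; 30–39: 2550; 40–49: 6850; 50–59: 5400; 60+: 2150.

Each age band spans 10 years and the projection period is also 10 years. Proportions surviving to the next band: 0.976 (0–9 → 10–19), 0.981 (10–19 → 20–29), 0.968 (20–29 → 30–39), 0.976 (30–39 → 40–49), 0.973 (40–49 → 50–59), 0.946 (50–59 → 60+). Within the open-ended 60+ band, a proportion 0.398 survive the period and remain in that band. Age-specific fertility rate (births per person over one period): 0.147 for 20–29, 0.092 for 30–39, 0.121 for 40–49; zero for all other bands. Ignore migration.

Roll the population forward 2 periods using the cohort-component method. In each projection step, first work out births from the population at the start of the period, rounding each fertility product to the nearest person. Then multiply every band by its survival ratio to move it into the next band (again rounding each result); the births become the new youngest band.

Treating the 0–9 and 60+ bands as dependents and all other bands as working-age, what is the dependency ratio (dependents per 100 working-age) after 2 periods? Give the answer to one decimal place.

49.1

Period 1.
Births: 5250 × 0.147 = 772, 2550 × 0.092 = 235, 6850 × 0.121 = 829 → total 1836
10–19: 9350 × 0.976 = 9126
20–29: 1700 × 0.981 = 1668
30–39: 5250 × 0.968 = 5082
40–49: 2550 × 0.976 = 2489
50–59: 6850 × 0.973 = 6665
60+: 5400 × 0.946 + 2150 × 0.398 = 5108 + 856 = 5964
Population now: 0–9=1836, 10–19=9126, 20–29=1668, 30–39=5082, 40–49=2489, 50–59=6665, 60+=5964
Period 2.
Births: 1668 × 0.147 = 245, 5082 × 0.092 = 468, 2489 × 0.121 = 301 → total 1014
10–19: 1836 × 0.976 = 1792
20–29: 9126 × 0.981 = 8953
30–39: 1668 × 0.968 = 1615
40–49: 5082 × 0.976 = 4960
50–59: 2489 × 0.973 = 2422
60+: 6665 × 0.946 + 5964 × 0.398 = 6305 + 2374 = 8679
Population now: 0–9=1014, 10–19=1792, 20–29=8953, 30–39=1615, 40–49=4960, 50–59=2422, 60+=8679
Dependents (band 0–9 + band 60+) = 1014 + 8679 = 9693; working-age = 19742; ratio = 9693/19742 × 100 = 49.1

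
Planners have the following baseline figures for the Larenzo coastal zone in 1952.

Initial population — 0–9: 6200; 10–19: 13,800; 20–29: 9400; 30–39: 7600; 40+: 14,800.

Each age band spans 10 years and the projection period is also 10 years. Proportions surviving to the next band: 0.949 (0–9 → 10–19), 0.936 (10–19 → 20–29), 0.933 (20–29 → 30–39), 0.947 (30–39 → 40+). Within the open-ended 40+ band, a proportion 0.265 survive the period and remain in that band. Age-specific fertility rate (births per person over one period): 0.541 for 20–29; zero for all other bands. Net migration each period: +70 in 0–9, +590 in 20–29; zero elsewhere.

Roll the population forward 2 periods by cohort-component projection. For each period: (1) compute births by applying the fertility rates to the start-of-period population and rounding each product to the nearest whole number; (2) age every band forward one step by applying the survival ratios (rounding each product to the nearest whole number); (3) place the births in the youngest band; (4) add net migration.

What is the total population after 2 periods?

Period 1.
Births: 9400 × 0.541 = 5085
10–19: 6200 × 0.949 = 5884
20–29: 13800 × 0.936 = 12917
30–39: 9400 × 0.933 = 8770
40+: 7600 × 0.947 + 14800 × 0.265 = 7197 + 3922 = 11119
Net migration: 0–9 + 70 → 5155; 20–29 + 590 → 13507
Population now: 0–9=5155, 10–19=5884, 20–29=13507, 30–39=8770, 40+=11119
Period 2.
Births: 13507 × 0.541 = 7307
10–19: 5155 × 0.949 = 4892
20–29: 5884 × 0.936 = 5507
30–39: 13507 × 0.933 = 12602
40+: 8770 × 0.947 + 11119 × 0.265 = 8305 + 2947 = 11252
Net migration: 0–9 + 70 → 7377; 20–29 + 590 → 6097
Population now: 0–9=7377, 10–19=4892, 20–29=6097, 30–39=12602, 40+=11252
Total after period 2: 7377 + 4892 + 6097 + 12602 + 11252 = 42220

42220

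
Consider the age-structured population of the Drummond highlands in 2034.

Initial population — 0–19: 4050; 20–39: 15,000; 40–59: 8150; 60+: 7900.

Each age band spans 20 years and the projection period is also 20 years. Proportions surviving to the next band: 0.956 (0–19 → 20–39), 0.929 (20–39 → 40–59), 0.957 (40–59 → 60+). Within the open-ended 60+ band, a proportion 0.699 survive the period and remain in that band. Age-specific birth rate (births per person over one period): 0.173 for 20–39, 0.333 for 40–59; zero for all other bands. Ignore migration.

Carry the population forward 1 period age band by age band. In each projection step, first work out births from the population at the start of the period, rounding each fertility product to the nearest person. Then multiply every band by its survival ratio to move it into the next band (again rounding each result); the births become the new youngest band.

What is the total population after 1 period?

36438

Call the bands 1 to 4, youngest first.
— Period 1 —
Births: 15000 × 0.173 = 2595, 8150 × 0.333 = 2714 — total 5309
Band 2: 4050 × 0.956 = 3872
Band 3: 15000 × 0.929 = 13935
Band 4: 8150 × 0.957 + 7900 × 0.699 = 7800 + 5522 = 13322
End of period: [5309, 3872, 13935, 13322]
Total after period 1: 5309 + 3872 + 13935 + 13322 = 36438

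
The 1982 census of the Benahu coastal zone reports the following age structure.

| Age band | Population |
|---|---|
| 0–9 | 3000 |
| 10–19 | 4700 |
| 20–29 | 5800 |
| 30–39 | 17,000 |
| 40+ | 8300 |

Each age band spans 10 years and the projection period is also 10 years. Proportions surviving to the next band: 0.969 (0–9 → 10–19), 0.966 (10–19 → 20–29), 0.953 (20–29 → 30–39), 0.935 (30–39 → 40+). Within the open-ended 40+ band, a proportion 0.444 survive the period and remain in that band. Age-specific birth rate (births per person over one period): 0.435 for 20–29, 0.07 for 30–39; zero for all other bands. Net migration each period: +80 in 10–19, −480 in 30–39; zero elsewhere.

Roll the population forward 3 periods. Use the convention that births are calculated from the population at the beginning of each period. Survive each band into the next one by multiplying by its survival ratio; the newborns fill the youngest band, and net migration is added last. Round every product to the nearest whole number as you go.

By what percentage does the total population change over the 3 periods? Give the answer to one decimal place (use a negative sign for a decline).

(Groups numbered youngest = 1 to oldest = 5.)
Period 1.
Births: 5800 × 0.435 = 2523  |  17000 × 0.07 = 1190 ⇒ total 3713
Group 2: 3000 × 0.969 = 2907
Group 3: 4700 × 0.966 = 4540
Group 4: 5800 × 0.953 = 5527
Group 5: 17000 × 0.935 + 8300 × 0.444 = 15895 + 3685 = 19580
Net migration: Group 2 + 80 → 2987; Group 4 − 480 → 5047
Population now: 0–9=3713, 10–19=2987, 20–29=4540, 30–39=5047, 40+=19580
Period 2.
Births: 4540 × 0.435 = 1975  |  5047 × 0.07 = 353 ⇒ total 2328
Group 2: 3713 × 0.969 = 3598
Group 3: 2987 × 0.966 = 2885
Group 4: 4540 × 0.953 = 4327
Group 5: 5047 × 0.935 + 19580 × 0.444 = 4719 + 8694 = 13413
Net migration: Group 2 + 80 → 3678; Group 4 − 480 → 3847
Population now: 0–9=2328, 10–19=3678, 20–29=2885, 30–39=3847, 40+=13413
Period 3.
Births: 2885 × 0.435 = 1255  |  3847 × 0.07 = 269 ⇒ total 1524
Group 2: 2328 × 0.969 = 2256
Group 3: 3678 × 0.966 = 3553
Group 4: 2885 × 0.953 = 2749
Group 5: 3847 × 0.935 + 13413 × 0.444 = 3597 + 5955 = 9552
Net migration: Group 2 + 80 → 2336; Group 4 − 480 → 2269
Population now: 0–9=1524, 10–19=2336, 20–29=3553, 30–39=2269, 40+=9552
Total: 38800 → 19234; change = -19566; percentage change = -50.4%

-50.4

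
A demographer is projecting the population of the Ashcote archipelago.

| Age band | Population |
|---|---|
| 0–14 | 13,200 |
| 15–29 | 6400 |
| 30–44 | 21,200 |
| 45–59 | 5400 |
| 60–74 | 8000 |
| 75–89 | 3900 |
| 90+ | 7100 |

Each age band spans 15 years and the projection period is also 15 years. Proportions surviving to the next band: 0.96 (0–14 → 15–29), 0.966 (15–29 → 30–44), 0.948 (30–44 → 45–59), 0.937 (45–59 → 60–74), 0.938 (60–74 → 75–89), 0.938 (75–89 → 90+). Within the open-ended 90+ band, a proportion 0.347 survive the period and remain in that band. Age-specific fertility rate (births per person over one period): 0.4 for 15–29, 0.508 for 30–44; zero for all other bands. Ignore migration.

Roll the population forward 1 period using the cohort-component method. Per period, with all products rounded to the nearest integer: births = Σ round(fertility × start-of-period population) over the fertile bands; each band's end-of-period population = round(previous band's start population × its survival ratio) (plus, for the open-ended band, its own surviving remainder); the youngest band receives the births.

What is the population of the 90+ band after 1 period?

6122

— Period 1 —
Births: 6400 × 0.4 = 2560  |  21200 × 0.508 = 10770 → total 13330
15–29: 13200 × 0.96 = 12672
30–44: 6400 × 0.966 = 6182
45–59: 21200 × 0.948 = 20098
60–74: 5400 × 0.937 = 5060
75–89: 8000 × 0.938 = 7504
90+: 3900 × 0.938 + 7100 × 0.347 = 3658 + 2464 = 6122
Giving 13330 / 12672 / 6182 / 20098 / 5060 / 7504 / 6122.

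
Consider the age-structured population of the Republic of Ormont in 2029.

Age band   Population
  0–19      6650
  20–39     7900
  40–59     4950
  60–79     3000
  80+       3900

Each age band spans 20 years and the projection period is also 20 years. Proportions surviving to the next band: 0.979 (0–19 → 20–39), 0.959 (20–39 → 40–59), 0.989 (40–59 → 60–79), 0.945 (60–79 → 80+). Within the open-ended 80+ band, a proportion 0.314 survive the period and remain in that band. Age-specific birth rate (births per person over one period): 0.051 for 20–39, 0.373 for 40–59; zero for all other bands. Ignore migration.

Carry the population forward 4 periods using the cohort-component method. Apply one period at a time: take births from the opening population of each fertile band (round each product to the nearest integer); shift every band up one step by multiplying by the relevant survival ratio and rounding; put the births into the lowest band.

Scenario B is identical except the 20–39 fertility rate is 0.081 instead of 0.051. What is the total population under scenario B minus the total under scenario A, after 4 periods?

676

— Period 1 —
Births: 7900 × 0.051 = 403, 4950 × 0.373 = 1846 ⇒ total 2249
20–39: 6650 × 0.979 = 6510
40–59: 7900 × 0.959 = 7576
60–79: 4950 × 0.989 = 4896
80+: 3000 × 0.945 + 3900 × 0.314 = 2835 + 1225 = 4060
Population now: 0–19=2249, 20–39=6510, 40–59=7576, 60–79=4896, 80+=4060
— Period 2 —
Births: 6510 × 0.051 = 332, 7576 × 0.373 = 2826 ⇒ total 3158
20–39: 2249 × 0.979 = 2202
40–59: 6510 × 0.959 = 6243
60–79: 7576 × 0.989 = 7493
80+: 4896 × 0.945 + 4060 × 0.314 = 4627 + 1275 = 5902
Population now: 0–19=3158, 20–39=2202, 40–59=6243, 60–79=7493, 80+=5902
— Period 3 —
Births: 2202 × 0.051 = 112, 6243 × 0.373 = 2329 ⇒ total 2441
20–39: 3158 × 0.979 = 3092
40–59: 2202 × 0.959 = 2112
60–79: 6243 × 0.989 = 6174
80+: 7493 × 0.945 + 5902 × 0.314 = 7081 + 1853 = 8934
Population now: 0–19=2441, 20–39=3092, 40–59=2112, 60–79=6174, 80+=8934
— Period 4 —
Births: 3092 × 0.051 = 158, 2112 × 0.373 = 788 ⇒ total 946
20–39: 2441 × 0.979 = 2390
40–59: 3092 × 0.959 = 2965
60–79: 2112 × 0.989 = 2089
80+: 6174 × 0.945 + 8934 × 0.314 = 5834 + 2805 = 8639
Population now: 0–19=946, 20–39=2390, 40–59=2965, 60–79=2089, 80+=8639
Scenario A total after 4 periods: 17029
Scenario B projection —
— Period 1 —
Births: 7900 × 0.081 = 640, 4950 × 0.373 = 1846 ⇒ total 2486
20–39: 6650 × 0.979 = 6510
40–59: 7900 × 0.959 = 7576
60–79: 4950 × 0.989 = 4896
80+: 3000 × 0.945 + 3900 × 0.314 = 2835 + 1225 = 4060
Population now: 0–19=2486, 20–39=6510, 40–59=7576, 60–79=4896, 80+=4060
— Period 2 —
Births: 6510 × 0.081 = 527, 7576 × 0.373 = 2826 ⇒ total 3353
20–39: 2486 × 0.979 = 2434
40–59: 6510 × 0.959 = 6243
60–79: 7576 × 0.989 = 7493
80+: 4896 × 0.945 + 4060 × 0.314 = 4627 + 1275 = 5902
Population now: 0–19=3353, 20–39=2434, 40–59=6243, 60–79=7493, 80+=5902
— Period 3 —
Births: 2434 × 0.081 = 197, 6243 × 0.373 = 2329 ⇒ total 2526
20–39: 3353 × 0.979 = 3283
40–59: 2434 × 0.959 = 2334
60–79: 6243 × 0.989 = 6174
80+: 7493 × 0.945 + 5902 × 0.314 = 7081 + 1853 = 8934
Population now: 0–19=2526, 20–39=3283, 40–59=2334, 60–79=6174, 80+=8934
— Period 4 —
Births: 3283 × 0.081 = 266, 2334 × 0.373 = 871 ⇒ total 1137
20–39: 2526 × 0.979 = 2473
40–59: 3283 × 0.959 = 3148
60–79: 2334 × 0.989 = 2308
80+: 6174 × 0.945 + 8934 × 0.314 = 5834 + 2805 = 8639
Population now: 0–19=1137, 20–39=2473, 40–59=3148, 60–79=2308, 80+=8639
Scenario B total after 4 periods: 17705
Difference B − A = 17705 − 17029 = 676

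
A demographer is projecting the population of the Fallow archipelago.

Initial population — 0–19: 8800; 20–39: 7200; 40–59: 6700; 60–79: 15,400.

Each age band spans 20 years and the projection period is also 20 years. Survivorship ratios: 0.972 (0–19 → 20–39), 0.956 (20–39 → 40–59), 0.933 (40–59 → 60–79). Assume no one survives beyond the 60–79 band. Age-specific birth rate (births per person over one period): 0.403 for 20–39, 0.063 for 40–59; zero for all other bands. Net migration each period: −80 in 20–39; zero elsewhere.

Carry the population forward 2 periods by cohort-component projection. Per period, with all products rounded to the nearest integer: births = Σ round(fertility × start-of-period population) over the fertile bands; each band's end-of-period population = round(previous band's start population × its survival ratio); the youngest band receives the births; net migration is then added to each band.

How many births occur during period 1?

Period 1.
Births: 7200 × 0.403 = 2902 ; 6700 × 0.063 = 422 — total 3324
20–39: 8800 × 0.972 = 8554
40–59: 7200 × 0.956 = 6883
60–79: 6700 × 0.933 = 6251
Net migration: 20–39 − 80 → 8474
→ [3324, 8474, 6883, 6251]

3324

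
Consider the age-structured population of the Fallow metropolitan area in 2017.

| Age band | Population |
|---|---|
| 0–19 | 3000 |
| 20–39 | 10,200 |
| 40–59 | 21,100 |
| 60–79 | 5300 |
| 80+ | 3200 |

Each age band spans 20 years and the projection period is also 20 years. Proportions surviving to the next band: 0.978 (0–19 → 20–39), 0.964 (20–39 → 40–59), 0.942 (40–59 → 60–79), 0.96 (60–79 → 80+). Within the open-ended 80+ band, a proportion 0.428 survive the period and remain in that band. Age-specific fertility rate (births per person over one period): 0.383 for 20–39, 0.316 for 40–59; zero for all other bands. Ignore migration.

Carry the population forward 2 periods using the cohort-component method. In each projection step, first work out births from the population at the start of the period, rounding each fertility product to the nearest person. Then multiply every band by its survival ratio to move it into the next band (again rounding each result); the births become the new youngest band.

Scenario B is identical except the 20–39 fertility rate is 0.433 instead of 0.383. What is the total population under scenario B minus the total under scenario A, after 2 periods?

645

(Groups numbered youngest = 1 to oldest = 5.)
After projecting period 1:
Births: 10200 * 0.383 = 3907, 21100 * 0.316 = 6668 ⇒ total 10575
Group 2: 3000 * 0.978 = 2934
Group 3: 10200 * 0.964 = 9833
Group 4: 21100 * 0.942 = 19876
Group 5: 5300 * 0.96 + 3200 * 0.428 = 5088 + 1370 = 6458
Giving 10575 / 2934 / 9833 / 19876 / 6458.
After projecting period 2:
Births: 2934 * 0.383 = 1124, 9833 * 0.316 = 3107 ⇒ total 4231
Group 2: 10575 * 0.978 = 10342
Group 3: 2934 * 0.964 = 2828
Group 4: 9833 * 0.942 = 9263
Group 5: 19876 * 0.96 + 6458 * 0.428 = 19081 + 2764 = 21845
Giving 4231 / 10342 / 2828 / 9263 / 21845.
Scenario A total after 2 periods: 48509
Scenario B projection —
After projecting period 1:
Births: 10200 * 0.433 = 4417, 21100 * 0.316 = 6668 ⇒ total 11085
Group 2: 3000 * 0.978 = 2934
Group 3: 10200 * 0.964 = 9833
Group 4: 21100 * 0.942 = 19876
Group 5: 5300 * 0.96 + 3200 * 0.428 = 5088 + 1370 = 6458
Giving 11085 / 2934 / 9833 / 19876 / 6458.
After projecting period 2:
Births: 2934 * 0.433 = 1270, 9833 * 0.316 = 3107 ⇒ total 4377
Group 2: 11085 * 0.978 = 10841
Group 3: 2934 * 0.964 = 2828
Group 4: 9833 * 0.942 = 9263
Group 5: 19876 * 0.96 + 6458 * 0.428 = 19081 + 2764 = 21845
Giving 4377 / 10841 / 2828 / 9263 / 21845.
Scenario B total after 2 periods: 49154
Difference B − A = 49154 − 48509 = 645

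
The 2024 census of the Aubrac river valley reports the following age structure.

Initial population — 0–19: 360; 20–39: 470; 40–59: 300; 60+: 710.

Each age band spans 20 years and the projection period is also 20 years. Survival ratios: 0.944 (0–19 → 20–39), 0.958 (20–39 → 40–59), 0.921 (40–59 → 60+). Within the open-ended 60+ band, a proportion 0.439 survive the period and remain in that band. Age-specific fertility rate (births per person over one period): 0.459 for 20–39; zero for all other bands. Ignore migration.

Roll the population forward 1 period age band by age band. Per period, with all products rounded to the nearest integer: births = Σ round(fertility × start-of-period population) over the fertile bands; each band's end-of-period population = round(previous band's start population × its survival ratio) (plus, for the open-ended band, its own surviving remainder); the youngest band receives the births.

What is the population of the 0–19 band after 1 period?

After projecting period 1:
Births: 470 × 0.459 = 216
20–39: 360 × 0.944 = 340
40–59: 470 × 0.958 = 450
60+: 300 × 0.921 + 710 × 0.439 = 276 + 312 = 588
Population now: 0–19=216, 20–39=340, 40–59=450, 60+=588

216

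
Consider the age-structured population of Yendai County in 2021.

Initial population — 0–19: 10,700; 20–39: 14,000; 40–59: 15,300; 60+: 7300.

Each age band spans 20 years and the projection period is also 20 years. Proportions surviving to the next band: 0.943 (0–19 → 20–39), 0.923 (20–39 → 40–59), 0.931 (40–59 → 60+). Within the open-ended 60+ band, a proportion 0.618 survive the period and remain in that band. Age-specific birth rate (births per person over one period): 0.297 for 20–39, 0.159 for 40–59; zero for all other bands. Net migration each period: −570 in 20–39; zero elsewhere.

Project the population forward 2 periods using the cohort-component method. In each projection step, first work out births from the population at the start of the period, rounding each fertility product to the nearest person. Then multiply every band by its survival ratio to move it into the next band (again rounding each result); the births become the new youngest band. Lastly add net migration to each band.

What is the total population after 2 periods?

42935

Period 1:
Births: 14000 * 0.297 = 4158, 15300 * 0.159 = 2433 → total 6591
20–39: 10700 * 0.943 = 10090
40–59: 14000 * 0.923 = 12922
60+: 15300 * 0.931 + 7300 * 0.618 = 14244 + 4511 = 18755
Net migration: 20–39 − 570 → 9520
→ [6591, 9520, 12922, 18755]
Period 2:
Births: 9520 * 0.297 = 2827, 12922 * 0.159 = 2055 → total 4882
20–39: 6591 * 0.943 = 6215
40–59: 9520 * 0.923 = 8787
60+: 12922 * 0.931 + 18755 * 0.618 = 12030 + 11591 = 23621
Net migration: 20–39 − 570 → 5645
→ [4882, 5645, 8787, 23621]
Total after period 2: 4882 + 5645 + 8787 + 23621 = 42935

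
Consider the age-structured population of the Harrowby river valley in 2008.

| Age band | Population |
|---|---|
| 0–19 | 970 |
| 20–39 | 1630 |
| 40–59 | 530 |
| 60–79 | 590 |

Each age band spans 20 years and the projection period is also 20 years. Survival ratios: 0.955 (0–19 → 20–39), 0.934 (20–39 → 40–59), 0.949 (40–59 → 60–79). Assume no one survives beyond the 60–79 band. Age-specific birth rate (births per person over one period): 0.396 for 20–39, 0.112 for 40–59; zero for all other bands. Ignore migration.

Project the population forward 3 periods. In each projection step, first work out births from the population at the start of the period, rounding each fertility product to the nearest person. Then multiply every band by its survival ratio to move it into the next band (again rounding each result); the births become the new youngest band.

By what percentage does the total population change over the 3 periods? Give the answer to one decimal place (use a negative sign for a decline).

-37.5

[period 1]
Births: 1630 × 0.396 = 645  |  530 × 0.112 = 59 → total 704
20–39: 970 × 0.955 = 926
40–59: 1630 × 0.934 = 1522
60–79: 530 × 0.949 = 503
Population now: 0–19=704, 20–39=926, 40–59=1522, 60–79=503
[period 2]
Births: 926 × 0.396 = 367  |  1522 × 0.112 = 170 → total 537
20–39: 704 × 0.955 = 672
40–59: 926 × 0.934 = 865
60–79: 1522 × 0.949 = 1444
Population now: 0–19=537, 20–39=672, 40–59=865, 60–79=1444
[period 3]
Births: 672 × 0.396 = 266  |  865 × 0.112 = 97 → total 363
20–39: 537 × 0.955 = 513
40–59: 672 × 0.934 = 628
60–79: 865 × 0.949 = 821
Population now: 0–19=363, 20–39=513, 40–59=628, 60–79=821
Total: 3720 → 2325; change = -1395; percentage change = -37.5%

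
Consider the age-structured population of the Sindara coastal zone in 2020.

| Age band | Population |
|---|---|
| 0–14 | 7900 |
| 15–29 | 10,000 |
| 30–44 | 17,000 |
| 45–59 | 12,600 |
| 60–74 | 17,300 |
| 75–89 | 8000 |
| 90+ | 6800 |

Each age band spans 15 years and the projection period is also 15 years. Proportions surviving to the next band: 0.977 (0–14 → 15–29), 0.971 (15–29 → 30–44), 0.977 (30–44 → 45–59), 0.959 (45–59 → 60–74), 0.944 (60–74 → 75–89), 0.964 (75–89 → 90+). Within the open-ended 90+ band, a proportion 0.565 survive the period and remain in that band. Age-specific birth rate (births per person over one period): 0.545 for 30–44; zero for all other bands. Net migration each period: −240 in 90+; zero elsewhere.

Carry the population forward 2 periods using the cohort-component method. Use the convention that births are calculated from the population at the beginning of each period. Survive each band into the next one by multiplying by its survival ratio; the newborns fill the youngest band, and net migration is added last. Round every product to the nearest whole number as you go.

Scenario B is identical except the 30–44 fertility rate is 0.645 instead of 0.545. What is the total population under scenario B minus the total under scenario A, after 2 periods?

2632

[period 1]
Births: 17000 * 0.545 = 9265
15–29: 7900 * 0.977 = 7718
30–44: 10000 * 0.971 = 9710
45–59: 17000 * 0.977 = 16609
60–74: 12600 * 0.959 = 12083
75–89: 17300 * 0.944 = 16331
90+: 8000 * 0.964 + 6800 * 0.565 = 7712 + 3842 = 11554
Net migration: 90+ − 240 → 11314
Population now: 0–14=9265, 15–29=7718, 30–44=9710, 45–59=16609, 60–74=12083, 75–89=16331, 90+=11314
[period 2]
Births: 9710 * 0.545 = 5292
15–29: 9265 * 0.977 = 9052
30–44: 7718 * 0.971 = 7494
45–59: 9710 * 0.977 = 9487
60–74: 16609 * 0.959 = 15928
75–89: 12083 * 0.944 = 11406
90+: 16331 * 0.964 + 11314 * 0.565 = 15743 + 6392 = 22135
Net migration: 90+ − 240 → 21895
Population now: 0–14=5292, 15–29=9052, 30–44=7494, 45–59=9487, 60–74=15928, 75–89=11406, 90+=21895
Scenario A total after 2 periods: 80554
Scenario B projection —
[period 1]
Births: 17000 * 0.645 = 10965
15–29: 7900 * 0.977 = 7718
30–44: 10000 * 0.971 = 9710
45–59: 17000 * 0.977 = 16609
60–74: 12600 * 0.959 = 12083
75–89: 17300 * 0.944 = 16331
90+: 8000 * 0.964 + 6800 * 0.565 = 7712 + 3842 = 11554
Net migration: 90+ − 240 → 11314
Population now: 0–14=10965, 15–29=7718, 30–44=9710, 45–59=16609, 60–74=12083, 75–89=16331, 90+=11314
[period 2]
Births: 9710 * 0.645 = 6263
15–29: 10965 * 0.977 = 10713
30–44: 7718 * 0.971 = 7494
45–59: 9710 * 0.977 = 9487
60–74: 16609 * 0.959 = 15928
75–89: 12083 * 0.944 = 11406
90+: 16331 * 0.964 + 11314 * 0.565 = 15743 + 6392 = 22135
Net migration: 90+ − 240 → 21895
Population now: 0–14=6263, 15–29=10713, 30–44=7494, 45–59=9487, 60–74=15928, 75–89=11406, 90+=21895
Scenario B total after 2 periods: 83186
Difference B − A = 83186 − 80554 = 2632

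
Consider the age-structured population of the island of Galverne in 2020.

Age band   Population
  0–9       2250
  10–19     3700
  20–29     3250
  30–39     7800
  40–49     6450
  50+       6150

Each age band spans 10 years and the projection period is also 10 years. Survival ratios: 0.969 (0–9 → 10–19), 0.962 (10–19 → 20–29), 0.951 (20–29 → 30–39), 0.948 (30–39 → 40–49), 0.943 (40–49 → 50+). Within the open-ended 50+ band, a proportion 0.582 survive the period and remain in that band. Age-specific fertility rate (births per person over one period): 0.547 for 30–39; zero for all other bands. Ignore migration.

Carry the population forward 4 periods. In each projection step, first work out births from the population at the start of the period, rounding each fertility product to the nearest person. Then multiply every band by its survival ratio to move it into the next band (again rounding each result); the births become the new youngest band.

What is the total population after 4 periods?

After projecting period 1:
Births: 7800 × 0.547 = 4267
10–19: 2250 × 0.969 = 2180
20–29: 3700 × 0.962 = 3559
30–39: 3250 × 0.951 = 3091
40–49: 7800 × 0.948 = 7394
50+: 6450 × 0.943 + 6150 × 0.582 = 6082 + 3579 = 9661
→ [4267, 2180, 3559, 3091, 7394, 9661]
After projecting period 2:
Births: 3091 × 0.547 = 1691
10–19: 4267 × 0.969 = 4135
20–29: 2180 × 0.962 = 2097
30–39: 3559 × 0.951 = 3385
40–49: 3091 × 0.948 = 2930
50+: 7394 × 0.943 + 9661 × 0.582 = 6973 + 5623 = 12596
→ [1691, 4135, 2097, 3385, 2930, 12596]
After projecting period 3:
Births: 3385 × 0.547 = 1852
10–19: 1691 × 0.969 = 1639
20–29: 4135 × 0.962 = 3978
30–39: 2097 × 0.951 = 1994
40–49: 3385 × 0.948 = 3209
50+: 2930 × 0.943 + 12596 × 0.582 = 2763 + 7331 = 10094
→ [1852, 1639, 3978, 1994, 3209, 10094]
After projecting period 4:
Births: 1994 × 0.547 = 1091
10–19: 1852 × 0.969 = 1795
20–29: 1639 × 0.962 = 1577
30–39: 3978 × 0.951 = 3783
40–49: 1994 × 0.948 = 1890
50+: 3209 × 0.943 + 10094 × 0.582 = 3026 + 5875 = 8901
→ [1091, 1795, 1577, 3783, 1890, 8901]
Total after period 4: 1091 + 1795 + 1577 + 3783 + 1890 + 8901 = 19037

19037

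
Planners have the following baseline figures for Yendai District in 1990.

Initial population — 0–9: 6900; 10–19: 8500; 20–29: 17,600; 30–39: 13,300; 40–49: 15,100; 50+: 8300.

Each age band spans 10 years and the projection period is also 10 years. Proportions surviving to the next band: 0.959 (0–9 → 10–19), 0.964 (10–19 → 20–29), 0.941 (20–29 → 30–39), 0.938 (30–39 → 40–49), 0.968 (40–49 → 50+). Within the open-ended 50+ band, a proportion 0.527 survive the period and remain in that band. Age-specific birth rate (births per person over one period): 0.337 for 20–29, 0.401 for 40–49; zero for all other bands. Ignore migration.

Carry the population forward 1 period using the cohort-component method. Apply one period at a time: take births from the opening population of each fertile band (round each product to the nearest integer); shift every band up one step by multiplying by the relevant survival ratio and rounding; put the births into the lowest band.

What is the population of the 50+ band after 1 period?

18991

Call the groups 1 to 6, youngest first.
— Period 1 —
Births: 17600 * 0.337 = 5931 ; 15100 * 0.401 = 6055 → 11986
Group 2: 6900 * 0.959 = 6617
Group 3: 8500 * 0.964 = 8194
Group 4: 17600 * 0.941 = 16562
Group 5: 13300 * 0.938 = 12475
Group 6: 15100 * 0.968 + 8300 * 0.527 = 14617 + 4374 = 18991
Population now: 0–9=11986, 10–19=6617, 20–29=8194, 30–39=16562, 40–49=12475, 50+=18991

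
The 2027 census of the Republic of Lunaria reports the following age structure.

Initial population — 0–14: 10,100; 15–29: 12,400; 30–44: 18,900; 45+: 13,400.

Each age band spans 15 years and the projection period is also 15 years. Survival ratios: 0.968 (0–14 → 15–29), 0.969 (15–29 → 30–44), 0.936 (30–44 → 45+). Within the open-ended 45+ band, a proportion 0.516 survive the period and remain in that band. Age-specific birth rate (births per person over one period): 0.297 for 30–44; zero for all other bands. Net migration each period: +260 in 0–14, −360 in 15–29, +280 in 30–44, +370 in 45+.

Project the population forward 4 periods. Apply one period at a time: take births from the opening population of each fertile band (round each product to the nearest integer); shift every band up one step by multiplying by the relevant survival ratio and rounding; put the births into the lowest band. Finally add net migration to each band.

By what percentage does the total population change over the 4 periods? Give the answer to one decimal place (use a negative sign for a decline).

-54.6

Let group 1 be 0–14 through group 4 = 45+.
Period 1:
Births: 18900 * 0.297 = 5613
Group 2: 10100 * 0.968 = 9777
Group 3: 12400 * 0.969 = 12016
Group 4: 18900 * 0.936 + 13400 * 0.516 = 17690 + 6914 = 24604
Net migration: Group 1 + 260 → 5873; Group 2 − 360 → 9417; Group 3 + 280 → 12296; Group 4 + 370 → 24974
→ [5873, 9417, 12296, 24974]
Period 2:
Births: 12296 * 0.297 = 3652
Group 2: 5873 * 0.968 = 5685
Group 3: 9417 * 0.969 = 9125
Group 4: 12296 * 0.936 + 24974 * 0.516 = 11509 + 12887 = 24396
Net migration: Group 1 + 260 → 3912; Group 2 − 360 → 5325; Group 3 + 280 → 9405; Group 4 + 370 → 24766
→ [3912, 5325, 9405, 24766]
Period 3:
Births: 9405 * 0.297 = 2793
Group 2: 3912 * 0.968 = 3787
Group 3: 5325 * 0.969 = 5160
Group 4: 9405 * 0.936 + 24766 * 0.516 = 8803 + 12779 = 21582
Net migration: Group 1 + 260 → 3053; Group 2 − 360 → 3427; Group 3 + 280 → 5440; Group 4 + 370 → 21952
→ [3053, 3427, 5440, 21952]
Period 4:
Births: 5440 * 0.297 = 1616
Group 2: 3053 * 0.968 = 2955
Group 3: 3427 * 0.969 = 3321
Group 4: 5440 * 0.936 + 21952 * 0.516 = 5092 + 11327 = 16419
Net migration: Group 1 + 260 → 1876; Group 2 − 360 → 2595; Group 3 + 280 → 3601; Group 4 + 370 → 16789
→ [1876, 2595, 3601, 16789]
Total: 54800 → 24861; change = -29939; percentage change = -54.6%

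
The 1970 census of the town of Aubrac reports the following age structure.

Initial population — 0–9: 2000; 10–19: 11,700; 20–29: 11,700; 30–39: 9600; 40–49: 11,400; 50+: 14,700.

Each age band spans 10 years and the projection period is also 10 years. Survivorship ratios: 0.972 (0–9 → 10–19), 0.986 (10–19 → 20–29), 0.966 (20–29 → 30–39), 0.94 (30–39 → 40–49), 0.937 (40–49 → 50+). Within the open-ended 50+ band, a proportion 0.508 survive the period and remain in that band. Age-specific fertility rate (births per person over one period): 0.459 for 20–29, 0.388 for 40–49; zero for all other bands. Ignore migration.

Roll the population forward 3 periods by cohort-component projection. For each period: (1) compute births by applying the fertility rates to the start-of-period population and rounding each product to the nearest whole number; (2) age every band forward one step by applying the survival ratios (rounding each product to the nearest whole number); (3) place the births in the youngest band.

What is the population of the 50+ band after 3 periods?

18934

Period 1.
Births: 11700 × 0.459 = 5370, 11400 × 0.388 = 4423 — total 9793
10–19: 2000 × 0.972 = 1944
20–29: 11700 × 0.986 = 11536
30–39: 11700 × 0.966 = 11302
40–49: 9600 × 0.94 = 9024
50+: 11400 × 0.937 + 14700 × 0.508 = 10682 + 7468 = 18150
Population now: 0–9=9793, 10–19=1944, 20–29=11536, 30–39=11302, 40–49=9024, 50+=18150
Period 2.
Births: 11536 × 0.459 = 5295, 9024 × 0.388 = 3501 — total 8796
10–19: 9793 × 0.972 = 9519
20–29: 1944 × 0.986 = 1917
30–39: 11536 × 0.966 = 11144
40–49: 11302 × 0.94 = 10624
50+: 9024 × 0.937 + 18150 × 0.508 = 8455 + 9220 = 17675
Population now: 0–9=8796, 10–19=9519, 20–29=1917, 30–39=11144, 40–49=10624, 50+=17675
Period 3.
Births: 1917 × 0.459 = 880, 10624 × 0.388 = 4122 — total 5002
10–19: 8796 × 0.972 = 8550
20–29: 9519 × 0.986 = 9386
30–39: 1917 × 0.966 = 1852
40–49: 11144 × 0.94 = 10475
50+: 10624 × 0.937 + 17675 × 0.508 = 9955 + 8979 = 18934
Population now: 0–9=5002, 10–19=8550, 20–29=9386, 30–39=1852, 40–49=10475, 50+=18934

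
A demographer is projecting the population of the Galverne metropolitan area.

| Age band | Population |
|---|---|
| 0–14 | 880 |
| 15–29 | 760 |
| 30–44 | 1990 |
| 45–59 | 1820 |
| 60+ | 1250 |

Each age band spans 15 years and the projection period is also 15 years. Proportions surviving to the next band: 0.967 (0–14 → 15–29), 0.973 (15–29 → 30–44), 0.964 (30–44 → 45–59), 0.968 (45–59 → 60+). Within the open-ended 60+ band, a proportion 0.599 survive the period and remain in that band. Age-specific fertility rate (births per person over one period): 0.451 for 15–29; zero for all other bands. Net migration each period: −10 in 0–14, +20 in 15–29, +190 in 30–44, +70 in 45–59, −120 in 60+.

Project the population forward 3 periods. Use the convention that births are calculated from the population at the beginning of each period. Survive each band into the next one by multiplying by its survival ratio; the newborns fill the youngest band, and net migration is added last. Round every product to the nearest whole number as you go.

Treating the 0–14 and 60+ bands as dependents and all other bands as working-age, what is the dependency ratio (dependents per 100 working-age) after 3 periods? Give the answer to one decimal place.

Let group 1 be 0–14 through group 5 = 60+.
Period 1.
Births: 760 × 0.451 = 343
Group 2: 880 × 0.967 = 851
Group 3: 760 × 0.973 = 739
Group 4: 1990 × 0.964 = 1918
Group 5: 1820 × 0.968 + 1250 × 0.599 = 1762 + 749 = 2511
Net migration: Group 1 − 10 → 333; Group 2 + 20 → 871; Group 3 + 190 → 929; Group 4 + 70 → 1988; Group 5 − 120 → 2391
Giving 333 / 871 / 929 / 1988 / 2391.
Period 2.
Births: 871 × 0.451 = 393
Group 2: 333 × 0.967 = 322
Group 3: 871 × 0.973 = 847
Group 4: 929 × 0.964 = 896
Group 5: 1988 × 0.968 + 2391 × 0.599 = 1924 + 1432 = 3356
Net migration: Group 1 − 10 → 383; Group 2 + 20 → 342; Group 3 + 190 → 1037; Group 4 + 70 → 966; Group 5 − 120 → 3236
Giving 383 / 342 / 1037 / 966 / 3236.
Period 3.
Births: 342 × 0.451 = 154
Group 2: 383 × 0.967 = 370
Group 3: 342 × 0.973 = 333
Group 4: 1037 × 0.964 = 1000
Group 5: 966 × 0.968 + 3236 × 0.599 = 935 + 1938 = 2873
Net migration: Group 1 − 10 → 144; Group 2 + 20 → 390; Group 3 + 190 → 523; Group 4 + 70 → 1070; Group 5 − 120 → 2753
Giving 144 / 390 / 523 / 1070 / 2753.
Dependents (band 0–14 + band 60+) = 144 + 2753 = 2897; working-age = 1983; ratio = 2897/1983 × 100 = 146.1

146.1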